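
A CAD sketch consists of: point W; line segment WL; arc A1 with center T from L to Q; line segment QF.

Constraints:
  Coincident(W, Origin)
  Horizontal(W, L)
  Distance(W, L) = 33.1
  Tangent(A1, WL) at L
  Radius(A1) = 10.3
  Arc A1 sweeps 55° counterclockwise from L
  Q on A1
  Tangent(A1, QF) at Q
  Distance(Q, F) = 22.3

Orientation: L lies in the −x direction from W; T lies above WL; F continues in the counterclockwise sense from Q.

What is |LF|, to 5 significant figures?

31.049

W is at the origin; WL is horizontal with |WL| = 33.1 and L on the −x side, so L = (-33.100, 0.0000). Since A1 is tangent to WL there, TL ⟂ WL, so T = L + (0, 10.3) = (-33.100, 10.300). On A1, L sits at bearing -90° from T; a 55° counterclockwise sweep puts Q at bearing -35°, so Q = T + 10.3·(cos -35°, sin -35°) = (-24.663, 4.3922). Tangency of A1 to QF means the radius TQ is perpendicular to QF, so QF runs along (−sin -35°, cos -35°); with |QF| = 22.3, F = (-11.872, 22.659). Then |LF| = |F − L| = 31.049.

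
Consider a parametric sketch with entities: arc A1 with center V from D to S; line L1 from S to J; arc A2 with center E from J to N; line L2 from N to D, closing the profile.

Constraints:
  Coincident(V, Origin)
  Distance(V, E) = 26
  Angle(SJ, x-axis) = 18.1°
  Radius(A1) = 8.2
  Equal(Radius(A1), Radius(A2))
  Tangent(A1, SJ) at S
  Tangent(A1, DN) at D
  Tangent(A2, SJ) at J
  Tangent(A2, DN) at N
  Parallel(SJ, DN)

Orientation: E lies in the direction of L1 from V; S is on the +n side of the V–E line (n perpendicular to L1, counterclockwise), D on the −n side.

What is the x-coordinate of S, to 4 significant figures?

-2.548

The slot axis is L1's direction at 18.1°, so u = (cos 18.1°, sin 18.1°) = (0.9505, 0.3107) and n = (−sin 18.1°, cos 18.1°) = (-0.3107, 0.9505). V is at the origin and E lies 26.0 along u from V, so E = 26.0·u = (24.71, 8.078). Tangency of A1 to both parallel lines with radius 8.2 puts S and D at V ± 8.2·n: S = (-2.548, 7.794), D = (2.548, -7.794). So S.x = -2.548.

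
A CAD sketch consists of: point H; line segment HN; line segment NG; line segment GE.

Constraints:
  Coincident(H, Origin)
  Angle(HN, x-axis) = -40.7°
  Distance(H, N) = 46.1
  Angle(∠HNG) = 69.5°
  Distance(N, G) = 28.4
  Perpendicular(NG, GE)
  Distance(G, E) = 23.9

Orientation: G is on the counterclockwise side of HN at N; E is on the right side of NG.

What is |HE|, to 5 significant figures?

68.191

H is at the origin; HN runs at -40.7° with length 46.1, so N = 46.1·(cos -40.7°, sin -40.7°) = (34.950, -30.062). ∠HNG = 69.5°, so NG runs at -40.7° + (180° − 69.5°) = 69.800° from the x-axis; with |NG| = 28.4, G = N + 28.4·(cos 69.800°, sin 69.800°) = (44.756, -3.4085). The perpendicularity gives GE at right angles to NG; with |GE| = 23.9 on the right of NG, E = G + 23.9·(0.93849, -0.34530) = (67.186, -11.661). Then |HE| = |E − H| = 68.191.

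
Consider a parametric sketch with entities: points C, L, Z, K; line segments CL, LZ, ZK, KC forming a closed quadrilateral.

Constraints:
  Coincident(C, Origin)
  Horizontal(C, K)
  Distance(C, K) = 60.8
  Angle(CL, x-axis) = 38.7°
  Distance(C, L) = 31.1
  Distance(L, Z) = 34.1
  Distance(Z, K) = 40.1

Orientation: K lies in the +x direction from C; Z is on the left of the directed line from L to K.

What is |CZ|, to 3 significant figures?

65.2

C is at the origin; CK is horizontal with |CK| = 60.8 and K in +x, so K = (60.8, 0). CL runs at 38.7° with |CL| = 31.1, so L = (24.3, 19.4). Z is determined by |LZ| = 34.1 and |ZK| = 40.1 together: it lies at the intersection of circle(L, 34.1) and circle(K, 40.1). With |LK| = 41.4, the foot of the radical line on LK is 15.3 from L and the perpendicular offset is √(34.1² − 15.3²) = 30.5. Taking the left-of-LK solution: Z = (52.1, 39.1).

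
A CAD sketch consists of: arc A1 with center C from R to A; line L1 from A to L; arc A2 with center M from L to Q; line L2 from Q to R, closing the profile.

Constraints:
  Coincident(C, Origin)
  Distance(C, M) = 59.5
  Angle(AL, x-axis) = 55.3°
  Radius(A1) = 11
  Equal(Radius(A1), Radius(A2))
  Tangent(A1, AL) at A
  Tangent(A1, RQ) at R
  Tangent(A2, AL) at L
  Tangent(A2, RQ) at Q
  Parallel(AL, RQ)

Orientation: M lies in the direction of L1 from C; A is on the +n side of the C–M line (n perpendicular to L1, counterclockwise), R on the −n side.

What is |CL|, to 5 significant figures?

60.508

Tangency of A1 to both parallel lines with radius 11.0 puts A and R at C ± 11.0·n: A = (-9.0436, 6.2621), R = (9.0436, -6.2621). Equal radii place L and Q the same way about M: L = M + 11.0·n = (24.829, 55.180), Q = M − 11.0·n = (42.916, 42.655). Then |CL| = |L − C| = 60.508.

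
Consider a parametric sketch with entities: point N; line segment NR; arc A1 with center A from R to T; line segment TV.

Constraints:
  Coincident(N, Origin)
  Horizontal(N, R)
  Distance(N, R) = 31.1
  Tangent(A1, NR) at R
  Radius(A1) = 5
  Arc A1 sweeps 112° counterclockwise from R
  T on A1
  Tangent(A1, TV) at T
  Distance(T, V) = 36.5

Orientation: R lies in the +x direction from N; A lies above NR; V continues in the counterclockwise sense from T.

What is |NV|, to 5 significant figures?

46.309

On A1, R sits at bearing -90° from A; a 112° counterclockwise sweep puts T at bearing 22°, so T = A + 5.0·(cos 22°, sin 22°) = (35.736, 6.8730). Since A1 is tangent to TV there, AT ⟂ TV, so TV runs along (−sin 22°, cos 22°); with |TV| = 36.5, V = (22.063, 40.715). Then |NV| = |V − N| = 46.309.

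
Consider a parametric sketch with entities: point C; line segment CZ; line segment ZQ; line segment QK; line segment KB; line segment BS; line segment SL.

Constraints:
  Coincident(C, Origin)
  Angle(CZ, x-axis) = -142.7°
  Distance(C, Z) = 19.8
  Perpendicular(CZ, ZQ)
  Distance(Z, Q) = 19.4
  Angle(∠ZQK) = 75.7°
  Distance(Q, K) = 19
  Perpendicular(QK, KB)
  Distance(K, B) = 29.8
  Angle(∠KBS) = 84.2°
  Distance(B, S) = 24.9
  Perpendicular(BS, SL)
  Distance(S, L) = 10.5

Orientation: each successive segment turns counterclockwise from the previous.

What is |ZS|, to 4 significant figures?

13.55

C is at the origin; CZ runs at -142.7° with length 19.8, so Z = (-15.75, -12.00). The perpendicularity gives ZQ at right angles to CZ, so ZQ runs at -52.70°; with |ZQ| = 19.4, Q = (-3.994, -27.43). ∠ZQK = 75.7° gives QK at 51.60° from the x-axis; with |QK| = 19.0, K = (7.808, -12.54). QK is perpendicular to KB, so KB runs at 141.6°; with |KB| = 29.8, B = (-15.55, 5.970). ∠KBS = 84.2° gives BS at -122.6° from the x-axis; with |BS| = 24.9, S = (-28.96, -15.01). Then |ZS| = |S − Z| = 13.55.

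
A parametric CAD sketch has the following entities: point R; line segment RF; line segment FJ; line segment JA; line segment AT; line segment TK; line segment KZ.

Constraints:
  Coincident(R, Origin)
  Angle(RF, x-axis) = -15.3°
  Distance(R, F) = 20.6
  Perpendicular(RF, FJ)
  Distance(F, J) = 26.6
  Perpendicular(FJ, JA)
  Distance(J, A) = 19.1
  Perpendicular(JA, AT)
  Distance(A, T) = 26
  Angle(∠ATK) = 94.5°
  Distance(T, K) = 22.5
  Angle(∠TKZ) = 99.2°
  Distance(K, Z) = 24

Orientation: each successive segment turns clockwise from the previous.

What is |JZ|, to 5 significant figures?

10.052

∠ATK = 94.5° gives TK at -10.800° from the x-axis; with |TK| = 22.5, K = (23.390, -5.1906). ∠TKZ = 99.2° gives KZ at -91.600° from the x-axis; with |KZ| = 24.0, Z = (22.720, -29.181). Then |JZ| = |Z − J| = 10.052.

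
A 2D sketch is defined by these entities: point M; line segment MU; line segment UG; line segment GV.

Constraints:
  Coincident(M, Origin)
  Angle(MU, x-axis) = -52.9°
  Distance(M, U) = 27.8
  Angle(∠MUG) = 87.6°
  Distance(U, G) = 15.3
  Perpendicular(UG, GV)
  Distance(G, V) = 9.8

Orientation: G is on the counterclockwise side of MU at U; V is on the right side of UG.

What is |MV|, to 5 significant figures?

40.147

∠MUG = 87.6°, so UG runs at -52.9° + (180° − 87.6°) = 39.500° from the x-axis; with |UG| = 15.3, G = U + 15.3·(cos 39.500°, sin 39.500°) = (28.575, -12.441). UG is perpendicular to GV; with |GV| = 9.8 on the right of UG, V = G + 9.8·(0.63608, -0.77162) = (34.809, -20.003). Then |MV| = |V − M| = 40.147.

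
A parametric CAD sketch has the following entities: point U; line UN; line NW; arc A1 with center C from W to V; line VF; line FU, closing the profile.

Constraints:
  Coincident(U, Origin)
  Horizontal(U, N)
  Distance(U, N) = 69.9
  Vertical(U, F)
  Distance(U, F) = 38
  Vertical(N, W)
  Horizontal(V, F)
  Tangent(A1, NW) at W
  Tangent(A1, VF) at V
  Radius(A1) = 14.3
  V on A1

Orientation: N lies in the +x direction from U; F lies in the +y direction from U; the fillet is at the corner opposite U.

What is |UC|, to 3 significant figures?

60.4

U and F share the same x with |UF| = 38.0 and F on the +y side, so F = (0.00, 38.0). The virtual corner opposite U is at (69.9, 38.0). A1 meets NW tangentially, so CW is at right angles to NW and since A1 is tangent to VF there, CV ⟂ VF, with radius 14.3, so the center C sits 14.3 in from both sides at C = (55.6, 23.7). Then |UC| = |C − U| = 60.4.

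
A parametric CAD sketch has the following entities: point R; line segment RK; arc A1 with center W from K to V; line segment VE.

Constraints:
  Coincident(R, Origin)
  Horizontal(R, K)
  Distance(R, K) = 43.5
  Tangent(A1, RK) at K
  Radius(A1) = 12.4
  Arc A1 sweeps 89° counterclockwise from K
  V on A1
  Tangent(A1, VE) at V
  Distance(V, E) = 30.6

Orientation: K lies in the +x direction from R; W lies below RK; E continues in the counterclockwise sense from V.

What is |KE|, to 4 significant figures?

44.69

R is at the origin; RK is horizontal with |RK| = 43.5 and K on the +x side, so K = (43.50, 0.000). Since A1 is tangent to RK there, WK ⟂ RK, so W = K + (0, -12.4) = (43.50, -12.40). On A1, K sits at bearing 90° from W; an 89° counterclockwise sweep puts V at bearing 179°, so V = W + 12.4·(cos 179°, sin 179°) = (31.10, -12.18). Tangency of A1 to VE means the radius WV is perpendicular to VE, so VE runs along (−sin 179°, cos 179°); with |VE| = 30.6, E = (30.57, -42.78). Then |KE| = |E − K| = 44.69.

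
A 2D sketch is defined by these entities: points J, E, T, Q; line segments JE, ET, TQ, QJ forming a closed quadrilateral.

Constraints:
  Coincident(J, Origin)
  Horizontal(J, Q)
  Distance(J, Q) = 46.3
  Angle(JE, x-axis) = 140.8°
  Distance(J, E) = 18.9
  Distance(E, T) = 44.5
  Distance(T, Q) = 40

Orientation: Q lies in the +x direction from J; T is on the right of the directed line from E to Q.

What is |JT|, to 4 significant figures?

26.29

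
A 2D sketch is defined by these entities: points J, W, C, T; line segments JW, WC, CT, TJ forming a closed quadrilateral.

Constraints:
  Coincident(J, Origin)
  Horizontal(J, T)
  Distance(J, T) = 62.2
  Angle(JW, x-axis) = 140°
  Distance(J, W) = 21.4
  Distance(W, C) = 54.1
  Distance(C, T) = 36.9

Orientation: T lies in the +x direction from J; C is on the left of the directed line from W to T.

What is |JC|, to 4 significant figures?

44.74

J is at the origin; JT is horizontal with |JT| = 62.2 and T in +x, so T = (62.2, 0). JW runs at 140.0° with |JW| = 21.4, so W = (-16.39, 13.76). C is determined by |WC| = 54.1 and |CT| = 36.9 together: it lies at the intersection of circle(W, 54.1) and circle(T, 36.9). With |WT| = 79.79, the foot of the radical line on WT is 49.70 from W and the perpendicular offset is √(54.1² − 49.70²) = 21.37. Taking the left-of-WT solution: C = (36.25, 26.23).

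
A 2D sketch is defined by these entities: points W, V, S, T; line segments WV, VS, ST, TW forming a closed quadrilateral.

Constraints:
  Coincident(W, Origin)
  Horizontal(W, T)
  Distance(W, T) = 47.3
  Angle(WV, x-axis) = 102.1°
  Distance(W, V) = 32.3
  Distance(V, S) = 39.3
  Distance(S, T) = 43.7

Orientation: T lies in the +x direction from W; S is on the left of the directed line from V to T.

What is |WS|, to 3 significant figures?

51.5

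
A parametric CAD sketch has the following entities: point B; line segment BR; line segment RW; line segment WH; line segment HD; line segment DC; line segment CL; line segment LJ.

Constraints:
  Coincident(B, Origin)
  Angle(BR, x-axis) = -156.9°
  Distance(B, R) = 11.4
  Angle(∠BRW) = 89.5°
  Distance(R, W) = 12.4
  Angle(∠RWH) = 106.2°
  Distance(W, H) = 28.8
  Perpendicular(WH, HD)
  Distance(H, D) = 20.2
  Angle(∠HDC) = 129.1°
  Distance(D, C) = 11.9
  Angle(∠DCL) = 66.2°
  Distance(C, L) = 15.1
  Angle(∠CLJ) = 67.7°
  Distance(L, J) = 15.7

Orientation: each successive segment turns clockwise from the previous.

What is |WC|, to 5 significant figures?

33.917

WH is perpendicular to HD, so HD runs at -51.200°; with |HD| = 20.2, D = (19.851, 9.2787). ∠HDC = 129.1° gives DC at -102.10° from the x-axis; with |DC| = 11.9, C = (17.357, -2.3569). Then |WC| = |C − W| = 33.917.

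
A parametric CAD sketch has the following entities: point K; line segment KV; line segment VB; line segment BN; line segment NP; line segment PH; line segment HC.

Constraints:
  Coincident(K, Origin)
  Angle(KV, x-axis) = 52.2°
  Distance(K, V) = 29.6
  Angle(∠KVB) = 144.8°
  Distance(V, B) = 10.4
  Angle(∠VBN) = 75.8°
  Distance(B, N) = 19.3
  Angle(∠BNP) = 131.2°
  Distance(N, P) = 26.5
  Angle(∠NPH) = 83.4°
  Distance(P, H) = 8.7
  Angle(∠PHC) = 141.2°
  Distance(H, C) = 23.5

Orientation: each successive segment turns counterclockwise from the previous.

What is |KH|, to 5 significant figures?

6.3886

K is at the origin; KV runs at 52.2° with length 29.6, so V = (18.142, 23.389). ∠KVB = 144.8° gives VB at 87.400° from the x-axis; with |VB| = 10.4, B = (18.614, 33.778). ∠VBN = 75.8° gives BN at -168.40° from the x-axis; with |BN| = 19.3, N = (-0.29198, 29.897). ∠BNP = 131.2° gives NP at -119.60° from the x-axis; with |NP| = 26.5, P = (-13.381, 6.8555). ∠NPH = 83.4° gives PH at -23.000° from the x-axis; with |PH| = 8.7, H = (-5.3730, 3.4561). Then |KH| = |H − K| = 6.3886.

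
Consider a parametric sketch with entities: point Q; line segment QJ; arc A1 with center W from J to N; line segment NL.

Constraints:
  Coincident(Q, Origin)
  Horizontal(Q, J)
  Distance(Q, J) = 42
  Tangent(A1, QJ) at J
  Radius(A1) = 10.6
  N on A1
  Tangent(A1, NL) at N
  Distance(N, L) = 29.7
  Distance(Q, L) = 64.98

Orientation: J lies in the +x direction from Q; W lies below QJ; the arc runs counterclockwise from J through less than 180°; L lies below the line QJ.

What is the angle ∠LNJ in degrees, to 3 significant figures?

117°

Checks: |WN| = 10.60 ✓; ∠(WN, NL) = 90.00° ✓; |NL| = 29.70 ✓; |QL| = 64.98 ✓.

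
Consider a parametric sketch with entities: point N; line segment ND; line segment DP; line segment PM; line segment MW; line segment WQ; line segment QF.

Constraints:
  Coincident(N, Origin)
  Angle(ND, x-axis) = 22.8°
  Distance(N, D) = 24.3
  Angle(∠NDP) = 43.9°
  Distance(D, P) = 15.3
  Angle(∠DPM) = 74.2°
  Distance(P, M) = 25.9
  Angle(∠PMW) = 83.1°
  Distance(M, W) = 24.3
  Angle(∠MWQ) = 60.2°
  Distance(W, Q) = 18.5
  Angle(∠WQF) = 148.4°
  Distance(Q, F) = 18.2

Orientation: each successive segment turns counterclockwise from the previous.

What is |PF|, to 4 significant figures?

4.096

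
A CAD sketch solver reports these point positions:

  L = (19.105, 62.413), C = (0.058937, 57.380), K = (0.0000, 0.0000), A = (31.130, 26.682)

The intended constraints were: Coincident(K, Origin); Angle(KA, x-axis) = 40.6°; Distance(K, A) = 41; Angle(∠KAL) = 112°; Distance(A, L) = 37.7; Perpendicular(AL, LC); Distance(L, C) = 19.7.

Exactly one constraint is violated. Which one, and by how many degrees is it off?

Perpendicular(AL, LC) — off by 3.80°.

K = (0.00, 0.00) ✓; KA at 40.60° ✓; |KA| = 41.00 ✓; ∠KAL = 112.0° ✓; |AL| = 37.70 ✓; ∠(AL, LC) = 86.20° ✗; |LC| = 19.70 ✓.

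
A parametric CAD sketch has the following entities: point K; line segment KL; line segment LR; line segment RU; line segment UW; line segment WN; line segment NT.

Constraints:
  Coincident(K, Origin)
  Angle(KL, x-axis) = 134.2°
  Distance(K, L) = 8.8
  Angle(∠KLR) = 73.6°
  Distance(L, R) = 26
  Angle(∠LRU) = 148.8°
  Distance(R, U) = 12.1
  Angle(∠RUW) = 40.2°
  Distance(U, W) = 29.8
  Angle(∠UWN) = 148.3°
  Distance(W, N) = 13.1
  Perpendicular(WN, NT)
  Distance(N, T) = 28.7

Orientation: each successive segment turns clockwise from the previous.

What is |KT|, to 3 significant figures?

29.2

K is at the origin; KL runs at 134.2° with length 8.8, so L = (-6.14, 6.31). ∠KLR = 73.6° gives LR at 27.8° from the x-axis; with |LR| = 26.0, R = (16.9, 18.4). ∠LRU = 148.8° gives RU at -3.40° from the x-axis; with |RU| = 12.1, U = (28.9, 17.7). ∠RUW = 40.2° gives UW at -143° from the x-axis; with |UW| = 29.8, W = (5.08, -0.134). ∠UWN = 148.3° gives WN at -175° from the x-axis; with |WN| = 13.1, N = (-7.97, -1.30). The perpendicularity gives NT at right angles to WN, so NT runs at 95.1°; with |NT| = 28.7, T = (-10.5, 27.3). Then |KT| = |T − K| = 29.2.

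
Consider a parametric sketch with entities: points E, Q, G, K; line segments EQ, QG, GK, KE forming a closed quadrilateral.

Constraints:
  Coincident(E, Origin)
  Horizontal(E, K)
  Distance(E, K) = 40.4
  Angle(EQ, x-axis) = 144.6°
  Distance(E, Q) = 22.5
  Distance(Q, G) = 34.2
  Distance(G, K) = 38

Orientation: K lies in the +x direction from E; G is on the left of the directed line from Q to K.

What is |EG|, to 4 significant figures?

29.53

E is at the origin; EK is horizontal with |EK| = 40.4 and K in +x, so K = (40.4, 0). EQ runs at 144.6° with |EQ| = 22.5, so Q = (-18.34, 13.03). G is determined by |QG| = 34.2 and |GK| = 38.0 together: it lies at the intersection of circle(Q, 34.2) and circle(K, 38.0). With |QK| = 60.17, the foot of the radical line on QK is 27.80 from Q and the perpendicular offset is √(34.2² − 27.80²) = 19.91. Taking the left-of-QK solution: G = (13.12, 26.45).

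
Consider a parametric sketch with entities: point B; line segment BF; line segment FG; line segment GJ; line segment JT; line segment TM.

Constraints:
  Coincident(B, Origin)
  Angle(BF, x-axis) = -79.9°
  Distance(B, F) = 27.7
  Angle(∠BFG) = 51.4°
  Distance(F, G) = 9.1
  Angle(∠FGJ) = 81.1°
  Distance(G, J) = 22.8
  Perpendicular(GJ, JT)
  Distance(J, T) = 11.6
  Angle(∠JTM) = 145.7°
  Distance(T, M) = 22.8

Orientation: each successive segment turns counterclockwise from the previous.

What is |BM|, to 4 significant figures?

43.08

B is at the origin; BF runs at -79.9° with length 27.7, so F = (4.858, -27.27). ∠BFG = 51.4° gives FG at 48.70° from the x-axis; with |FG| = 9.1, G = (10.86, -20.43). ∠FGJ = 81.1° gives GJ at 147.6° from the x-axis; with |GJ| = 22.8, J = (-8.387, -8.217). GJ is perpendicular to JT, so JT runs at -122.4°; with |JT| = 11.6, T = (-14.60, -18.01). ∠JTM = 145.7° gives TM at -88.10° from the x-axis; with |TM| = 22.8, M = (-13.85, -40.80). Then |BM| = |M − B| = 43.08.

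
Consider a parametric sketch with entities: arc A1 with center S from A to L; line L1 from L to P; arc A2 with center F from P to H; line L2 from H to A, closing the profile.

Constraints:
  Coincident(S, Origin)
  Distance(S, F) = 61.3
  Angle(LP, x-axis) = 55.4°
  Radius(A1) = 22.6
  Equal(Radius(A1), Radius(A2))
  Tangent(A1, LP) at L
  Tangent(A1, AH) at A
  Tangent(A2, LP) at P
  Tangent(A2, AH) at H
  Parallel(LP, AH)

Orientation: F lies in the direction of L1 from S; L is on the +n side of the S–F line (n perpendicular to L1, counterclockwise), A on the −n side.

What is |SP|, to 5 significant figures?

65.333

Tangency of A1 to both parallel lines with radius 22.6 puts L and A at S ± 22.6·n: L = (-18.603, 12.833), A = (18.603, -12.833). Equal radii place P and H the same way about F: P = F + 22.6·n = (16.206, 63.292), H = F − 22.6·n = (53.412, 37.625). Then |SP| = |P − S| = 65.333.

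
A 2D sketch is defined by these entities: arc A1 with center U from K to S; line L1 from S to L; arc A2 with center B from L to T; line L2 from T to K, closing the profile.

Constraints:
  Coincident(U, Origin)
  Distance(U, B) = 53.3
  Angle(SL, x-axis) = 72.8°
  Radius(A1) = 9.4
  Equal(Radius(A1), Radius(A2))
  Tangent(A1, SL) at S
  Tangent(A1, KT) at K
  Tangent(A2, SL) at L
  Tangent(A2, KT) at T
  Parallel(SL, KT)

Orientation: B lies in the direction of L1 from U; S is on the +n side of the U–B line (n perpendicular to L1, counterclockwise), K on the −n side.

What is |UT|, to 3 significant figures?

54.1

The slot axis is L1's direction at 72.8°, so u = (cos 72.8°, sin 72.8°) = (0.296, 0.955) and n = (−sin 72.8°, cos 72.8°) = (-0.955, 0.296). U is at the origin and B lies 53.3 along u from U, so B = 53.3·u = (15.8, 50.9). Tangency of A1 to both parallel lines with radius 9.4 puts S and K at U ± 9.4·n: S = (-8.98, 2.78), K = (8.98, -2.78). Equal radii place L and T the same way about B: L = B + 9.4·n = (6.78, 53.7), T = B − 9.4·n = (24.7, 48.1). Then |UT| = |T − U| = 54.1.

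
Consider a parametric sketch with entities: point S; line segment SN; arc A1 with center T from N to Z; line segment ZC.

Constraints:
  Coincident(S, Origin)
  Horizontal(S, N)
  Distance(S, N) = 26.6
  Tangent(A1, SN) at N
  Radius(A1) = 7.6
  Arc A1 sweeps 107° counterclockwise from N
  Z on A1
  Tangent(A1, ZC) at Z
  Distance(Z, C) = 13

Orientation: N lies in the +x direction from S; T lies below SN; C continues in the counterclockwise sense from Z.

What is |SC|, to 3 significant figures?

32.1

S is at the origin; SN is horizontal with |SN| = 26.6 and N on the +x side, so N = (26.6, 0.00). The tangent condition forces TN to be normal to SN, so T = N + (0, -7.6) = (26.6, -7.60). On A1, N sits at bearing 90° from T; a 107° counterclockwise sweep puts Z at bearing 197°, so Z = T + 7.6·(cos 197°, sin 197°) = (19.3, -9.82). A1 meets ZC tangentially, so TZ is at right angles to ZC, so ZC runs along (−sin 197°, cos 197°); with |ZC| = 13.0, C = (23.1, -22.3). Then |SC| = |C − S| = 32.1.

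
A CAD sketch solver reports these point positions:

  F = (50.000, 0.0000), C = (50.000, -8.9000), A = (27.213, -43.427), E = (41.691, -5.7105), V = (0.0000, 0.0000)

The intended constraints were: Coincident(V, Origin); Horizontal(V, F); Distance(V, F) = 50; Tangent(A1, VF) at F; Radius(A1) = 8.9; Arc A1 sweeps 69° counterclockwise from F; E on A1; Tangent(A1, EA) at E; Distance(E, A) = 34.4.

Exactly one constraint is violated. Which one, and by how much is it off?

Distance(E, A) = 34.4 — off by 6.00.

V = (0.00, 0.00) ✓; V.y = 0.00, F.y = 0.00 ✓; |VF| = 50.00 ✓; ∠(CF, FV) = 90.00° ✓; |CF| = 8.900 ✓; bearing(C→E) − bearing(C→F) = 69.00° ✓; |CE| = 8.900 ✓; ∠(CE, EA) = 90.00° ✓; |EA| = 40.40 ✗.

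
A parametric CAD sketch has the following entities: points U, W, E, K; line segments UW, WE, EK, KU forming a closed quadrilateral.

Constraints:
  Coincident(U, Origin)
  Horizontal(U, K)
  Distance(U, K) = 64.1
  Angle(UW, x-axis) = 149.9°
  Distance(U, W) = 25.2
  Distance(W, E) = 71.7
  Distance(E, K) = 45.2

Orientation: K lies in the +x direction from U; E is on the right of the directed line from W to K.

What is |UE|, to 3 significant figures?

47.0

U is at the origin; UK is horizontal with |UK| = 64.1 and K in +x, so K = (64.1, 0). UW runs at 149.9° with |UW| = 25.2, so W = (-21.8, 12.6). E is determined by |WE| = 71.7 and |EK| = 45.2 together: it lies at the intersection of circle(W, 71.7) and circle(K, 45.2). With |WK| = 86.8, the foot of the radical line on WK is 61.3 from W and the perpendicular offset is √(71.7² − 61.3²) = 37.3. Taking the right-of-WK solution: E = (33.4, -33.2).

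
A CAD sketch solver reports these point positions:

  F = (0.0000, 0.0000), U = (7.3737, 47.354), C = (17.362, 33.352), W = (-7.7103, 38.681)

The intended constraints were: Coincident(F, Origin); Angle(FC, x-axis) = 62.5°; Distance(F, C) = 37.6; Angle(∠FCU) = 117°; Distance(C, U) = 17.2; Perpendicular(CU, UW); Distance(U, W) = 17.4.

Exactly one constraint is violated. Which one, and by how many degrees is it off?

Perpendicular(CU, UW) — off by 5.60°.

F = (0.00, 0.00) ✓; FC at 62.50° ✓; |FC| = 37.60 ✓; ∠FCU = 117.0° ✓; |CU| = 17.20 ✓; ∠(CU, UW) = 84.40° ✗; |UW| = 17.40 ✓.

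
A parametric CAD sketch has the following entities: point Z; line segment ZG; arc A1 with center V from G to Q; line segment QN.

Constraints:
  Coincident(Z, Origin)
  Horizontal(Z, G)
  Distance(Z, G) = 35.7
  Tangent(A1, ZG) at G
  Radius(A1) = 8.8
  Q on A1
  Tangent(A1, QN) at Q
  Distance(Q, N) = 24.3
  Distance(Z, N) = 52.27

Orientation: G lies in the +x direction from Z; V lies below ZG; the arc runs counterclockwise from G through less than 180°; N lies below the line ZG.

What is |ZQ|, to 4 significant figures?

30.79

Checks: |VQ| = 8.800 ✓; ∠(VQ, QN) = 90.00° ✓; |QN| = 24.30 ✓; |ZN| = 52.27 ✓.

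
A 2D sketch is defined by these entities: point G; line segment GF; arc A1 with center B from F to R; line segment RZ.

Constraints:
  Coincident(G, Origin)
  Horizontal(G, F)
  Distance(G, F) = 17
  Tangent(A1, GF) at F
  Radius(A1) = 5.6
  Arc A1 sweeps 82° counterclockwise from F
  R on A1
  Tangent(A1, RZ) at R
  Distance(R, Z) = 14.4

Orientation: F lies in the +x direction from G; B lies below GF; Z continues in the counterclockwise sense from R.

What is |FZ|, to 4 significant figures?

20.52

On A1, F sits at bearing 90° from B; an 82° counterclockwise sweep puts R at bearing 172°, so R = B + 5.6·(cos 172°, sin 172°) = (11.45, -4.821). Tangency of A1 to RZ means the radius BR is perpendicular to RZ, so RZ runs along (−sin 172°, cos 172°); with |RZ| = 14.4, Z = (9.450, -19.08). Then |FZ| = |Z − F| = 20.52.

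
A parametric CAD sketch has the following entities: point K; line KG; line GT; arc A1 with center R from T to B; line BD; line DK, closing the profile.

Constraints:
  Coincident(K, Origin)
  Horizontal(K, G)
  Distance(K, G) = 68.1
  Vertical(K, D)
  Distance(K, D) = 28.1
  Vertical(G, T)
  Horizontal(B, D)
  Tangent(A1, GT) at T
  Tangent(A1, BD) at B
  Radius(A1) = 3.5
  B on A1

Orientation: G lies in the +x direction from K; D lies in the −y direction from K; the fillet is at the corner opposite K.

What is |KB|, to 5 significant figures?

70.447

K is at the origin; K and G share the same y with |KG| = 68.1 and G on the +x side, so G = (68.100, 0.0000). K and D share the same x with |KD| = 28.1 and D on the −y side, so D = (0.0000, -28.100). The virtual corner opposite K is at (68.100, -28.100). Since A1 is tangent to GT there, RT ⟂ GT and A1 meets BD tangentially, so RB is at right angles to BD, with radius 3.5, so the center R sits 3.5 in from both sides at R = (64.600, -24.600). That places the tangent points at T = (68.100, -24.600) on GT and B = (64.600, -28.100) on BD. Then |KB| = |B − K| = 70.447.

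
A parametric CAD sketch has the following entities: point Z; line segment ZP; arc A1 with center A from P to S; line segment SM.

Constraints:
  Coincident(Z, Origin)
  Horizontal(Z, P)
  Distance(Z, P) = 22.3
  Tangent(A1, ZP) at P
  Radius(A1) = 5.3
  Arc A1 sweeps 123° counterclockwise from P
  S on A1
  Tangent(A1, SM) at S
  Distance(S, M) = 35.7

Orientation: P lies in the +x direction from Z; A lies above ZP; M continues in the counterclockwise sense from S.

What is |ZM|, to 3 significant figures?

38.8

Z is at the origin; Z and P share the same y with |ZP| = 22.3 and P on the +x side, so P = (22.3, 0.00). Tangency of A1 to ZP means the radius AP is perpendicular to ZP, so A = P + (0, 5.3) = (22.3, 5.30). On A1, P sits at bearing -90° from A; a 123° counterclockwise sweep puts S at bearing 33°, so S = A + 5.3·(cos 33°, sin 33°) = (26.7, 8.19). Tangency of A1 to SM means the radius AS is perpendicular to SM, so SM runs along (−sin 33°, cos 33°); with |SM| = 35.7, M = (7.30, 38.1). Then |ZM| = |M − Z| = 38.8.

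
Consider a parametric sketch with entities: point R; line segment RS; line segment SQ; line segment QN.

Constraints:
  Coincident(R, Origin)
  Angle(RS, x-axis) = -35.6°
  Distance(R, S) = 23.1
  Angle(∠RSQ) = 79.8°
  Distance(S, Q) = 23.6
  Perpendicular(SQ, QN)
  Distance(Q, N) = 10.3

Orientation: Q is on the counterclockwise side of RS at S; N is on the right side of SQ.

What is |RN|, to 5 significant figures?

38.366

R is at the origin; RS runs at -35.6° with length 23.1, so S = 23.1·(cos -35.6°, sin -35.6°) = (18.783, -13.447). ∠RSQ = 79.8°, so SQ runs at -35.6° + (180° − 79.8°) = 64.600° from the x-axis; with |SQ| = 23.6, Q = S + 23.6·(cos 64.600°, sin 64.600°) = (28.905, 7.8717). SQ is perpendicular to QN; with |QN| = 10.3 on the right of SQ, N = Q + 10.3·(0.90334, -0.42894) = (38.210, 3.4536). Then |RN| = |N − R| = 38.366.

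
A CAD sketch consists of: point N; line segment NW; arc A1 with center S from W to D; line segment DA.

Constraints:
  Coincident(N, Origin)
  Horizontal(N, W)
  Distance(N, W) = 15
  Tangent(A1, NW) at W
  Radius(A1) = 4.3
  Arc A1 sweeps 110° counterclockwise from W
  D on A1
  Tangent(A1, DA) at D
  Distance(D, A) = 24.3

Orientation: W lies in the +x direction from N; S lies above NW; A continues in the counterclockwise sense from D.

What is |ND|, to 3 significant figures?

19.9

N is at the origin; NW is horizontal with |NW| = 15.0 and W on the +x side, so W = (15.0, 0.00). Since A1 is tangent to NW there, SW ⟂ NW, so S = W + (0, 4.3) = (15.0, 4.30). On A1, W sits at bearing -90° from S; a 110° counterclockwise sweep puts D at bearing 20°, so D = S + 4.3·(cos 20°, sin 20°) = (19.0, 5.77). Then |ND| = |D − N| = 19.9.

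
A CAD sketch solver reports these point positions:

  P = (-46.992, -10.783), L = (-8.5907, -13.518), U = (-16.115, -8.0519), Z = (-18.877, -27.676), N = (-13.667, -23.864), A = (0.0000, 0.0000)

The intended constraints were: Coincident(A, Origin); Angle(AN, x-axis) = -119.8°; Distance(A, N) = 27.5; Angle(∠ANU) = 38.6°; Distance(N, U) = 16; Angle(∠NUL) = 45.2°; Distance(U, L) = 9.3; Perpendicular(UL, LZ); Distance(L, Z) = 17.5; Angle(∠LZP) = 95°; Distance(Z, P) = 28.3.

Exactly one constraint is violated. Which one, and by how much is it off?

Distance(Z, P) = 28.3 — off by 4.50.

A = (0.00, 0.00) ✓; AN at -119.8° ✓; |AN| = 27.50 ✓; ∠ANU = 38.60° ✓; |NU| = 16.00 ✓; ∠NUL = 45.20° ✓; |UL| = 9.300 ✓; ∠(UL, LZ) = 90.00° ✓; |LZ| = 17.50 ✓; ∠LZP = 95.00° ✓; |ZP| = 32.80 ✗.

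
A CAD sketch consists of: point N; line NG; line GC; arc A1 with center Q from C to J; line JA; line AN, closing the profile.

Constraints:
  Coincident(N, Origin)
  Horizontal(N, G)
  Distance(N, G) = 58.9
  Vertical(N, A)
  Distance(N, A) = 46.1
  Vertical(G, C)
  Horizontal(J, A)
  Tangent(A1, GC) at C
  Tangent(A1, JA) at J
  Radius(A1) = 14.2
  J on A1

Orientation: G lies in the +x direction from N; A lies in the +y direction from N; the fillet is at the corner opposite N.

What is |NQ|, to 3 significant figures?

54.9

N and A share the same x with |NA| = 46.1 and A on the +y side, so A = (0.00, 46.1). The virtual corner opposite N is at (58.9, 46.1). Since A1 is tangent to GC there, QC ⟂ GC and tangency of A1 to JA means the radius QJ is perpendicular to JA, with radius 14.2, so the center Q sits 14.2 in from both sides at Q = (44.7, 31.9). Then |NQ| = |Q − N| = 54.9.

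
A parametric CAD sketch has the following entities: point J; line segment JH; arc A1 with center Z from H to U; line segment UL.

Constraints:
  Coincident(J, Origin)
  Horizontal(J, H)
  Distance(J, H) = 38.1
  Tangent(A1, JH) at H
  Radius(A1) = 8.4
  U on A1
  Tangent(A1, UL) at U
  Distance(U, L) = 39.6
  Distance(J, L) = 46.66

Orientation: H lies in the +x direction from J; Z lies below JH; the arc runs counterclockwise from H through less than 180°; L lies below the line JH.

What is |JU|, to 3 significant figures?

30.7

Checks: |ZU| = 8.400 ✓; ∠(ZU, UL) = 90.00° ✓; |UL| = 39.60 ✓; |JL| = 46.66 ✓.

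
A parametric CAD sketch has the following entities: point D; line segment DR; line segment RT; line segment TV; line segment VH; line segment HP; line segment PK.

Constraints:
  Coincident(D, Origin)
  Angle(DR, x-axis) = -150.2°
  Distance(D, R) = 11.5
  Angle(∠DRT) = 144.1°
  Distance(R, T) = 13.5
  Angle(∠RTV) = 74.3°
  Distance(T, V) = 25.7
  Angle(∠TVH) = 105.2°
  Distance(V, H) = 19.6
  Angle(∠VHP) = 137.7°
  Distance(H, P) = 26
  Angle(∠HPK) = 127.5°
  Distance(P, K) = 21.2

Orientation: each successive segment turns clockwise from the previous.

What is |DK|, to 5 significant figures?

29.561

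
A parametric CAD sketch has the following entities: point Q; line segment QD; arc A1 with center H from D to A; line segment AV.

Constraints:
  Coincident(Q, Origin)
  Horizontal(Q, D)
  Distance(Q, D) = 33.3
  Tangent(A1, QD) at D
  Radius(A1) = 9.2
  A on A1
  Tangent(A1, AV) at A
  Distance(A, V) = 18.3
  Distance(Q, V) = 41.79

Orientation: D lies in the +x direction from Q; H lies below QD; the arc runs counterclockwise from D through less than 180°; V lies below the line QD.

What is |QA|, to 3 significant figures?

27.2

Checks: ∠(HD, DQ) = 90.00° ✓; |HD| = 9.200 ✓; |HA| = 9.200 ✓; ∠(HA, AV) = 90.00° ✓; |AV| = 18.30 ✓; |QV| = 41.79 ✓.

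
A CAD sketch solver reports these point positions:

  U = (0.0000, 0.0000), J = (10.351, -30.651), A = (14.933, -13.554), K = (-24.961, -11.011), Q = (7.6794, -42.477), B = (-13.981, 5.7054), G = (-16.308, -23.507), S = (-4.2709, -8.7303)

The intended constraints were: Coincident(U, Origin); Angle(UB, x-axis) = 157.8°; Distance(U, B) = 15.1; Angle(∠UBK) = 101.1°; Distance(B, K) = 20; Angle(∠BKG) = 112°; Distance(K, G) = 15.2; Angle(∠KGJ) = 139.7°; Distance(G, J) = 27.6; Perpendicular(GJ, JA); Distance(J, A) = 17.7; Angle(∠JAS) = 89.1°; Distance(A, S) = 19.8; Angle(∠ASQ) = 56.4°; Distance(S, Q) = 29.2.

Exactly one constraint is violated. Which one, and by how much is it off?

Distance(S, Q) = 29.2 — off by 6.60.

U = (0.00, 0.00) ✓; UB at 157.8° ✓; |UB| = 15.10 ✓; ∠UBK = 101.1° ✓; |BK| = 20.00 ✓; ∠BKG = 112.0° ✓; |KG| = 15.20 ✓; ∠KGJ = 139.7° ✓; |GJ| = 27.60 ✓; ∠(GJ, JA) = 90.00° ✓; |JA| = 17.70 ✓; ∠JAS = 89.10° ✓; |AS| = 19.80 ✓; ∠ASQ = 56.40° ✓; |SQ| = 35.80 ✗.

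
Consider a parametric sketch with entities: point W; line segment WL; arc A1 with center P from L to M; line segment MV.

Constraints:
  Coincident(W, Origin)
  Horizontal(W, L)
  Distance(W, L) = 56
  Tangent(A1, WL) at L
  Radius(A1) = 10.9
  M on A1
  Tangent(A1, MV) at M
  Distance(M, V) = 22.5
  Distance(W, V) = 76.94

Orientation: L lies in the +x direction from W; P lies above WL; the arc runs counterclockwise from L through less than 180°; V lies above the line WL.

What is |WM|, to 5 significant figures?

67.408

Checks: |PM| = 10.90 ✓; ∠(PM, MV) = 90.00° ✓; |MV| = 22.50 ✓; |WV| = 76.94 ✓.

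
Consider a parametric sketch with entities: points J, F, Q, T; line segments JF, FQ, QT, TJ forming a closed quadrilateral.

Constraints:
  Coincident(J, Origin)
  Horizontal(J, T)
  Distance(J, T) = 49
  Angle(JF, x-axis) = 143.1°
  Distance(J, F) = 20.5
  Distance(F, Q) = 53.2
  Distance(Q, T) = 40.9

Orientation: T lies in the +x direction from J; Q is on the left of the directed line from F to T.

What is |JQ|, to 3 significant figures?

48.0

Checks: |FQ| = 53.20 ✓; |QT| = 40.90 ✓.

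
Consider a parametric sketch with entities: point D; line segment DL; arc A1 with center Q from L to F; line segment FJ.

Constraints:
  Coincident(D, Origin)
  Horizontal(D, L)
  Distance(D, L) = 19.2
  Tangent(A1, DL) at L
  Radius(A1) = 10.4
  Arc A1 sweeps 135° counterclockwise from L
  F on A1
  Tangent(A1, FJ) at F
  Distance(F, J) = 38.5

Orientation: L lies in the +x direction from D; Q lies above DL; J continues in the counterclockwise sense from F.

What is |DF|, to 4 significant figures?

31.94

A1 meets DL tangentially, so QL is at right angles to DL, so Q = L + (0, 10.4) = (19.20, 10.40). On A1, L sits at bearing -90° from Q; a 135° counterclockwise sweep puts F at bearing 45°, so F = Q + 10.4·(cos 45°, sin 45°) = (26.55, 17.75). Then |DF| = |F − D| = 31.94.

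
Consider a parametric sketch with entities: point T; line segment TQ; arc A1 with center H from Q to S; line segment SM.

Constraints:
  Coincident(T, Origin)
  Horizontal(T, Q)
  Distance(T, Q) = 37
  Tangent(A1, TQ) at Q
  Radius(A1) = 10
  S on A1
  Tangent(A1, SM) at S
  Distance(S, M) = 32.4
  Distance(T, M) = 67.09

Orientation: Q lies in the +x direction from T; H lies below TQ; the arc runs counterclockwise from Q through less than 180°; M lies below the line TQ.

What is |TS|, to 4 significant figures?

35.04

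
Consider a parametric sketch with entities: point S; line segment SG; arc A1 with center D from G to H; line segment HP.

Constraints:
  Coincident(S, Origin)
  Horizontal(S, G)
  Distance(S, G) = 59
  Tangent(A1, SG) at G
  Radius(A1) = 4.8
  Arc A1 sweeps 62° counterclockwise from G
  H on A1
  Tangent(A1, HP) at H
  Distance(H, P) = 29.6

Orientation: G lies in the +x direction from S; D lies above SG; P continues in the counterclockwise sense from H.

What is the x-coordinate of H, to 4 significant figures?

63.24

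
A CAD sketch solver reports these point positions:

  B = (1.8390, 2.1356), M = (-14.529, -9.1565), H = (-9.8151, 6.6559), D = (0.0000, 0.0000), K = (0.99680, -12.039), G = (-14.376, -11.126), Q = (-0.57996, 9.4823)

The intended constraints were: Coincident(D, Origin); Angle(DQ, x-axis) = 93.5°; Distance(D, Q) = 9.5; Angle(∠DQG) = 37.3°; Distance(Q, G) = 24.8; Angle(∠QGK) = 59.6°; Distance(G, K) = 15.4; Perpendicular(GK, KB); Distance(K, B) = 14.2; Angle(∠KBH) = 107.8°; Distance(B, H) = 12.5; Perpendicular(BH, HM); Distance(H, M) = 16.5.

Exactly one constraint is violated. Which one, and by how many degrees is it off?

Perpendicular(BH, HM) — off by 4.60°.

D = (0.00, 0.00) ✓; DQ at 93.50° ✓; |DQ| = 9.500 ✓; ∠DQG = 37.30° ✓; |QG| = 24.80 ✓; ∠QGK = 59.60° ✓; |GK| = 15.40 ✓; ∠(GK, KB) = 90.00° ✓; |KB| = 14.20 ✓; ∠KBH = 107.8° ✓; |BH| = 12.50 ✓; ∠(BH, HM) = 94.60° ✗; |HM| = 16.50 ✓.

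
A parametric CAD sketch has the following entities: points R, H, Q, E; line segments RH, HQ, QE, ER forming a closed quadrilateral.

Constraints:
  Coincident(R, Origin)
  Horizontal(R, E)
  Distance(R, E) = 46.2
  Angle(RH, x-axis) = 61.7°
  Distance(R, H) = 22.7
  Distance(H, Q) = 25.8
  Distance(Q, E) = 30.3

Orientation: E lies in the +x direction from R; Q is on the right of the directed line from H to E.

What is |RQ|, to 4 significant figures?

17.16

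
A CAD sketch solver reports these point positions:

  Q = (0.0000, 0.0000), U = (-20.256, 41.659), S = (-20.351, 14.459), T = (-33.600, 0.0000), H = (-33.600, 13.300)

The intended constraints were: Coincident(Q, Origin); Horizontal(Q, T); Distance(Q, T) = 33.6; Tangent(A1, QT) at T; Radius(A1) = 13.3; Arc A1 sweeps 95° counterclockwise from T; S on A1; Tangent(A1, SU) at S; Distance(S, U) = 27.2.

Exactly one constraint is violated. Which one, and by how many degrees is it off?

Tangent(A1, SU) at S — off by 5.20°.

Q = (0.00, 0.00) ✓; Q.y = 0.00, T.y = 0.00 ✓; |QT| = 33.60 ✓; ∠(HT, TQ) = 90.00° ✓; |HT| = 13.30 ✓; bearing(H→S) − bearing(H→T) = 95.00° ✓; |HS| = 13.30 ✓; ∠(HS, SU) = 95.20° ✗; |SU| = 27.20 ✓.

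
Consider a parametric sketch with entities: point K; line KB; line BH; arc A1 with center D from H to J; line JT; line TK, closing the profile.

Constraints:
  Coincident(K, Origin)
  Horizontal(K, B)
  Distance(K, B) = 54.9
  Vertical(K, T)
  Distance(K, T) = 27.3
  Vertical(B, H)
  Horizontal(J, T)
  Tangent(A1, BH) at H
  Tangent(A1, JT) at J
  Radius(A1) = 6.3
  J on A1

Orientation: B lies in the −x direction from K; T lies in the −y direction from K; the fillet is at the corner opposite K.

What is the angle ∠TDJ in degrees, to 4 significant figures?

82.61°

The virtual corner opposite K is at (-54.90, -27.30). Since A1 is tangent to BH there, DH ⟂ BH and A1 meets JT tangentially, so DJ is at right angles to JT, with radius 6.3, so the center D sits 6.3 in from both sides at D = (-48.60, -21.00). That places the tangent points at H = (-54.90, -21.00) on BH and J = (-48.60, -27.30) on JT. Then cos ∠TDJ = DT·DJ / (|DT||DJ|), giving 82.61°.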